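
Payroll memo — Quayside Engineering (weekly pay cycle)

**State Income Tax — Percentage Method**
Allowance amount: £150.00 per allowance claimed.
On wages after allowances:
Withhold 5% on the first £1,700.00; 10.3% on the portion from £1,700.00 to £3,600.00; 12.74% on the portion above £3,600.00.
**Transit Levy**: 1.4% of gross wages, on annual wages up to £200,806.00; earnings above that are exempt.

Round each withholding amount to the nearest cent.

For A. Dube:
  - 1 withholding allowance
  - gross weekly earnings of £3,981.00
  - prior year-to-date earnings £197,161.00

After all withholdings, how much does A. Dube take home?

State Income Tax: taxable = £3,981.00 − 1×£150.00 = £3,831.00
  £280.70 + 12.74% × (£3,831.00 − £3,600.00) = £280.70 + 12.74% × £231.00 = £310.13
Transit Levy: cap £200,806.00 − YTD £197,161.00 = £3,645.00 subject; 1.4% × £3,645.00 = £51.03
Total withheld: £310.13 + £51.03 = £361.16
Net pay: £3,981.00 − £361.16 = £3,619.84

£3,619.84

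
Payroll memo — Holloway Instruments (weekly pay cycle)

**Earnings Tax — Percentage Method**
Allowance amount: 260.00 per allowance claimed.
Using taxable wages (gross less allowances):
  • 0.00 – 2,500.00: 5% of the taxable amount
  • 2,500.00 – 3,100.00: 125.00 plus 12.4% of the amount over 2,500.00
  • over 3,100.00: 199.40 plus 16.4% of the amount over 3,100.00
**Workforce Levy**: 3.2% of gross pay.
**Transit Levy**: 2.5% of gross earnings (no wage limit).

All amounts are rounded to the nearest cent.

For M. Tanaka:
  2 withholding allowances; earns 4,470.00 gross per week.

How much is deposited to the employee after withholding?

3,876.41

Earnings Tax: taxable = 4,470.00 − 2×260.00 = 3,950.00
  199.40 + 16.4% × (3,950.00 − 3,100.00) = 199.40 + 16.4% × 850.00 = 338.80
Workforce Levy: 3.2% × 4,470.00 = 143.04
Transit Levy: 2.5% × 4,470.00 = 111.75
Total withheld: 338.80 + 143.04 + 111.75 = 593.59
Net pay: 4,470.00 − 593.59 = 3,876.41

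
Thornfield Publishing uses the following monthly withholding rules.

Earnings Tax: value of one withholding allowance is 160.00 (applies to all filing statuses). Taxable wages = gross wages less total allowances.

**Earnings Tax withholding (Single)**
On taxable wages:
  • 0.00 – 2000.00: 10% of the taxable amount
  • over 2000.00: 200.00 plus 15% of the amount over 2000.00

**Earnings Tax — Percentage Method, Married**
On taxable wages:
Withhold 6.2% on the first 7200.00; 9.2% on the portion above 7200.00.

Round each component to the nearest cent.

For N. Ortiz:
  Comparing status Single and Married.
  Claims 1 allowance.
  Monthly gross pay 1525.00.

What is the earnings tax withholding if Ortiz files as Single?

Earnings Tax (Single): taxable = 1525.00 − 1×160.00 = 1365.00
  10% × 1365.00 = 136.50

136.50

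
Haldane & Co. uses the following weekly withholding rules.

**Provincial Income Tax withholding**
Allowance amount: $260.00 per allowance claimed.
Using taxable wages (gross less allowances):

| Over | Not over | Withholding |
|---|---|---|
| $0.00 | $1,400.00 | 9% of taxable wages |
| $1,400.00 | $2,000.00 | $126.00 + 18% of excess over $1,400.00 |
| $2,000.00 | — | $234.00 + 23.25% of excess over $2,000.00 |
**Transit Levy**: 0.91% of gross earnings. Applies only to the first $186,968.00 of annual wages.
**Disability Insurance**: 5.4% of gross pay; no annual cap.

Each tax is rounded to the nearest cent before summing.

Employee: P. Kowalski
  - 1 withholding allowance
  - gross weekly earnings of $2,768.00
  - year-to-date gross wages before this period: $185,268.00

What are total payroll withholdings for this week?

$517.05

Provincial Income Tax: taxable = $2,768.00 − 1×$260.00 = $2,508.00
  $234.00 + 23.25% × ($2,508.00 − $2,000.00) = $234.00 + 23.25% × $508.00 = $352.11
Transit Levy: cap $186,968.00 − YTD $185,268.00 = $1,700.00 subject; 0.91% × $1,700.00 = $15.47
Disability Insurance: 5.4% × $2,768.00 = $149.47
Total: $352.11 + $15.47 + $149.47 = $517.05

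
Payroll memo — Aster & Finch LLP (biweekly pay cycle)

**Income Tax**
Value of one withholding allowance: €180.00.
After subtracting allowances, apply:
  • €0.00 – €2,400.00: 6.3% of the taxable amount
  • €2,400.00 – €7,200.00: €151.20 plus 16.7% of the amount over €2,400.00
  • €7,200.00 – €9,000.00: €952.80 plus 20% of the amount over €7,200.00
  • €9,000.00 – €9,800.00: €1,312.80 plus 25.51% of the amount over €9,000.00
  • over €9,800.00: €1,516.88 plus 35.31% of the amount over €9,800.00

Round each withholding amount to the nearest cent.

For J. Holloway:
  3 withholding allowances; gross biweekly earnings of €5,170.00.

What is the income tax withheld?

Income Tax: taxable = €5,170.00 − 3×€180.00 = €4,630.00
  €151.20 + 16.7% × (€4,630.00 − €2,400.00) = €151.20 + 16.7% × €2,230.00 = €523.61

€523.61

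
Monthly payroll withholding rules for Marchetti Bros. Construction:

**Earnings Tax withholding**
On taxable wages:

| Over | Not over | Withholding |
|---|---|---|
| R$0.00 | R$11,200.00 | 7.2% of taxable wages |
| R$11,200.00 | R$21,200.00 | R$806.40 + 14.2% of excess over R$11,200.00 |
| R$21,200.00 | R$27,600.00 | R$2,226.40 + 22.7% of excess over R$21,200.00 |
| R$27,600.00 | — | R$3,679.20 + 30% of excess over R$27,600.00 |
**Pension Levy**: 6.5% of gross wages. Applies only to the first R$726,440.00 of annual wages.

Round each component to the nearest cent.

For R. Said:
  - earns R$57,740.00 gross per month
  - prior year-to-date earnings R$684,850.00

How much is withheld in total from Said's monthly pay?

R$15,424.55

Earnings Tax: taxable = R$57,740.00
  R$3,679.20 + 30% × (R$57,740.00 − R$27,600.00) = R$3,679.20 + 30% × R$30,140.00 = R$12,721.20
Pension Levy: cap R$726,440.00 − YTD R$684,850.00 = R$41,590.00 subject; 6.5% × R$41,590.00 = R$2,703.35
Total: R$12,721.20 + R$2,703.35 = R$15,424.55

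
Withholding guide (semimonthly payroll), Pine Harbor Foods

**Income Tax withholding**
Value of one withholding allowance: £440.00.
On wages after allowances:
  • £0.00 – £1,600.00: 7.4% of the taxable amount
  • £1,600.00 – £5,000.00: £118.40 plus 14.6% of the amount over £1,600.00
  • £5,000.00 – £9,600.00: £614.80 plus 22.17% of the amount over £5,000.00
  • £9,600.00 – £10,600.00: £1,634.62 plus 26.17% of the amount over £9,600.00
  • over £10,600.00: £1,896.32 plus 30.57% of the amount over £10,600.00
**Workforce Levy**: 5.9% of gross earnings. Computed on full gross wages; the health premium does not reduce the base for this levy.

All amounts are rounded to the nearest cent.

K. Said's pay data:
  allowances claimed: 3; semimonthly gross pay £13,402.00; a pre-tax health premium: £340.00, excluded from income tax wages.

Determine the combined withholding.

Income Tax: taxable = £13,402.00 − £340.00 − 3×£440.00 = £11,742.00
  £1,896.32 + 30.57% × (£11,742.00 − £10,600.00) = £1,896.32 + 30.57% × £1,142.00 = £2,245.43
Workforce Levy: 5.9% × £13,402.00 = £790.72
Total: £2,245.43 + £790.72 = £3,036.15

£3,036.15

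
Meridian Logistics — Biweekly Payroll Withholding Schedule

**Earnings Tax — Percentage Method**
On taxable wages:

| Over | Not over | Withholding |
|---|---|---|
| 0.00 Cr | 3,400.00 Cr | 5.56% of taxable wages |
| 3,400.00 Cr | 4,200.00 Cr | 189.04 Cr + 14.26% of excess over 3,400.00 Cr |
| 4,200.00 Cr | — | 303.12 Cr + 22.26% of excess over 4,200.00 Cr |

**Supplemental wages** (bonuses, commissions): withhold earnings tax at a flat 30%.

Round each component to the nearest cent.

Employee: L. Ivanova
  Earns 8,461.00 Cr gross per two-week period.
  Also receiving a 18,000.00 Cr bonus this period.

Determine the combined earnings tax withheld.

6,651.62 Cr

Earnings Tax: taxable = 8,461.00 Cr
  303.12 Cr + 22.26% × (8,461.00 Cr − 4,200.00 Cr) = 303.12 Cr + 22.26% × 4,261.00 Cr = 1,251.62 Cr
Supplemental (30% flat on bonus): 30% × 18,000.00 Cr = 5,400.00 Cr
Total earnings tax: 1,251.62 Cr + 5,400.00 Cr = 6,651.62 Cr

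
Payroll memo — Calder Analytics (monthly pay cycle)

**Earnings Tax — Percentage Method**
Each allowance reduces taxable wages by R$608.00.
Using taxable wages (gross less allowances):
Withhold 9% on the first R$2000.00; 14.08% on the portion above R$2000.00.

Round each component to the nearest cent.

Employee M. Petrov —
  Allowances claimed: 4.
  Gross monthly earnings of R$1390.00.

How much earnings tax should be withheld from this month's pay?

Earnings Tax: taxable = R$1390.00 − 4×R$608.00 = R$-1042.00
  Taxable ≤ 0 → R$0.00

R$0.00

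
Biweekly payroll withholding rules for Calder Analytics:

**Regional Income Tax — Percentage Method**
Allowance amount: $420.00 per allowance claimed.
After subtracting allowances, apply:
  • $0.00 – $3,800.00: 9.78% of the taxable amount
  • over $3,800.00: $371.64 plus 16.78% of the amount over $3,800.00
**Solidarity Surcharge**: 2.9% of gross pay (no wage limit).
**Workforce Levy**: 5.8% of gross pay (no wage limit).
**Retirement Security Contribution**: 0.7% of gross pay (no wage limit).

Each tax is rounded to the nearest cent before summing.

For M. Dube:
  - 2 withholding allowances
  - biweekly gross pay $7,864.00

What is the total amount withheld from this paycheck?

Regional Income Tax: taxable = $7,864.00 − 2×$420.00 = $7,024.00
  $371.64 + 16.78% × ($7,024.00 − $3,800.00) = $371.64 + 16.78% × $3,224.00 = $912.63
Solidarity Surcharge: 2.9% × $7,864.00 = $228.06
Workforce Levy: 5.8% × $7,864.00 = $456.11
Retirement Security Contribution: 0.7% × $7,864.00 = $55.05
Total: $912.63 + $228.06 + $456.11 + $55.05 = $1,651.85

$1,651.85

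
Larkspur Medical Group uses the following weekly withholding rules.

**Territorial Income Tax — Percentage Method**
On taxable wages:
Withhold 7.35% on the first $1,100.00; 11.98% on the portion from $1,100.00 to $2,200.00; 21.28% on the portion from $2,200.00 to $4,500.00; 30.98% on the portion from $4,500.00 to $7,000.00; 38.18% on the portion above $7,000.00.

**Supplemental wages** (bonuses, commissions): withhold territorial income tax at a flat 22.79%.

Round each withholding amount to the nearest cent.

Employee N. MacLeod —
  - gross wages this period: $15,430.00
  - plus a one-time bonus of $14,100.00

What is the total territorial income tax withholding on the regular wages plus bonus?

Territorial Income Tax: taxable = $15,430.00
  $1,476.57 + 38.18% × ($15,430.00 − $7,000.00) = $1,476.57 + 38.18% × $8,430.00 = $4,695.14
Supplemental (22.79% flat on bonus): 22.79% × $14,100.00 = $3,213.39
Total territorial income tax: $4,695.14 + $3,213.39 = $7,908.53

$7,908.53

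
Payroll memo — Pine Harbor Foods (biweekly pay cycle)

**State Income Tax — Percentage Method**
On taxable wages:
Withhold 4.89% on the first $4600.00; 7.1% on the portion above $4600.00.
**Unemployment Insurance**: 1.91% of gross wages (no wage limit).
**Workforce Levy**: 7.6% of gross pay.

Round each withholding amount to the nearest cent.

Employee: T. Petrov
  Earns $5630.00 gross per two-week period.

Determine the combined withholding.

$833.48

State Income Tax: taxable = $5630.00
  $224.94 + 7.1% × ($5630.00 − $4600.00) = $224.94 + 7.1% × $1030.00 = $298.07
Unemployment Insurance: 1.91% × $5630.00 = $107.53
Workforce Levy: 7.6% × $5630.00 = $427.88
Total: $298.07 + $107.53 + $427.88 = $833.48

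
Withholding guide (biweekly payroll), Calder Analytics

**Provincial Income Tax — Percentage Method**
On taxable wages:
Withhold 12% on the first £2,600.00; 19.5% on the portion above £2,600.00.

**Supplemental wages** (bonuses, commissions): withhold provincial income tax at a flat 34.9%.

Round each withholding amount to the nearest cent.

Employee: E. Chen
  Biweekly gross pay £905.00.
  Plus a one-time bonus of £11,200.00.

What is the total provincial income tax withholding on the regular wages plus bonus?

Provincial Income Tax: taxable = £905.00
  12% × £905.00 = £108.60
Supplemental (34.9% flat on bonus): 34.9% × £11,200.00 = £3,908.80
Total provincial income tax: £108.60 + £3,908.80 = £4,017.40

£4,017.40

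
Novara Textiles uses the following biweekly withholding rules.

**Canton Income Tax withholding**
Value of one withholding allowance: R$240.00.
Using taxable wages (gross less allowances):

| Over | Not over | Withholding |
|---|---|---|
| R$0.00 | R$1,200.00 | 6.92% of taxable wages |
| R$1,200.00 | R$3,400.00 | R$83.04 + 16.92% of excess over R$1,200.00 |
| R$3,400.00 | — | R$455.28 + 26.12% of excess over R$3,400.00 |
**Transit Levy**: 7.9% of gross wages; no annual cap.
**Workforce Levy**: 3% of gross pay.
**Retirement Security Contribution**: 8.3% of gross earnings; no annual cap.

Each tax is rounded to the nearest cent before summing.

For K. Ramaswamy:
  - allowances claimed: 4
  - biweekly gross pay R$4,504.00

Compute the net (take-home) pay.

R$3,146.34

Canton Income Tax: taxable = R$4,504.00 − 4×R$240.00 = R$3,544.00
  R$455.28 + 26.12% × (R$3,544.00 − R$3,400.00) = R$455.28 + 26.12% × R$144.00 = R$492.89
Transit Levy: 7.9% × R$4,504.00 = R$355.82
Workforce Levy: 3% × R$4,504.00 = R$135.12
Retirement Security Contribution: 8.3% × R$4,504.00 = R$373.83
Total withheld: R$492.89 + R$355.82 + R$135.12 + R$373.83 = R$1,357.66
Net pay: R$4,504.00 − R$1,357.66 = R$3,146.34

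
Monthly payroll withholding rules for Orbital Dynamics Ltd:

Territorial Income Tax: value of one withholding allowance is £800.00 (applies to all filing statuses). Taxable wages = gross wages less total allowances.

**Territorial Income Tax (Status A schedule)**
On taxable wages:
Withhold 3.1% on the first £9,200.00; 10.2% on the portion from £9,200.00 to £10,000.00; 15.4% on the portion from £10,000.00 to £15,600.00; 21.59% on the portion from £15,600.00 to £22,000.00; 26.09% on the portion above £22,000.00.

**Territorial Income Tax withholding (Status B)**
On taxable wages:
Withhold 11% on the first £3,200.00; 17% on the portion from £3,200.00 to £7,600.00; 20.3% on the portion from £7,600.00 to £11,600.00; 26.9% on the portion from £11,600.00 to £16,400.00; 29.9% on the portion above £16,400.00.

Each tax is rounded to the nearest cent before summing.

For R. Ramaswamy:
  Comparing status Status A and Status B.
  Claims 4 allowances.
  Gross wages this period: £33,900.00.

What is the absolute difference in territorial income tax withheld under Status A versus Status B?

Territorial Income Tax (Status A): taxable = £33,900.00 − 4×£800.00 = £30,700.00
  £2,610.96 + 26.09% × (£30,700.00 − £22,000.00) = £2,610.96 + 26.09% × £8,700.00 = £4,880.79
Territorial Income Tax (Status B): taxable = £33,900.00 − 4×£800.00 = £30,700.00
  £3,203.20 + 29.9% × (£30,700.00 − £16,400.00) = £3,203.20 + 29.9% × £14,300.00 = £7,478.90
Difference: |£4,880.79 − £7,478.90| = £2,598.11 (higher under Status B)

£2,598.11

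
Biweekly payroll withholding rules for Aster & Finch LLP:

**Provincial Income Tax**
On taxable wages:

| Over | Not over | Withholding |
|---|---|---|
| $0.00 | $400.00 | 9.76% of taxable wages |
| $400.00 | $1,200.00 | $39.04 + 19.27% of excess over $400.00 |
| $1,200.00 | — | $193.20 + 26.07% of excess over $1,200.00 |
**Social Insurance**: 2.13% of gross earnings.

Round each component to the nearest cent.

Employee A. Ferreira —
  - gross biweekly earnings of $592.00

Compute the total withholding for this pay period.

Provincial Income Tax: taxable = $592.00
  $39.04 + 19.27% × ($592.00 − $400.00) = $39.04 + 19.27% × $192.00 = $76.04
Social Insurance: 2.13% × $592.00 = $12.61
Total: $76.04 + $12.61 = $88.65

$88.65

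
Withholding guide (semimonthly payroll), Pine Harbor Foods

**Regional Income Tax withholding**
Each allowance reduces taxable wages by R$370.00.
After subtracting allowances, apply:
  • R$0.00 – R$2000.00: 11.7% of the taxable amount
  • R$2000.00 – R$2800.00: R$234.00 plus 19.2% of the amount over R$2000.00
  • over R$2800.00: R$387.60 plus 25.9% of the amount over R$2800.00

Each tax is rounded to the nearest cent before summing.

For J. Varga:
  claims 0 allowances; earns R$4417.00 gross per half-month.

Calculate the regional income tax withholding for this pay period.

R$806.40

Regional Income Tax: taxable = R$4417.00
  R$387.60 + 25.9% × (R$4417.00 − R$2800.00) = R$387.60 + 25.9% × R$1617.00 = R$806.40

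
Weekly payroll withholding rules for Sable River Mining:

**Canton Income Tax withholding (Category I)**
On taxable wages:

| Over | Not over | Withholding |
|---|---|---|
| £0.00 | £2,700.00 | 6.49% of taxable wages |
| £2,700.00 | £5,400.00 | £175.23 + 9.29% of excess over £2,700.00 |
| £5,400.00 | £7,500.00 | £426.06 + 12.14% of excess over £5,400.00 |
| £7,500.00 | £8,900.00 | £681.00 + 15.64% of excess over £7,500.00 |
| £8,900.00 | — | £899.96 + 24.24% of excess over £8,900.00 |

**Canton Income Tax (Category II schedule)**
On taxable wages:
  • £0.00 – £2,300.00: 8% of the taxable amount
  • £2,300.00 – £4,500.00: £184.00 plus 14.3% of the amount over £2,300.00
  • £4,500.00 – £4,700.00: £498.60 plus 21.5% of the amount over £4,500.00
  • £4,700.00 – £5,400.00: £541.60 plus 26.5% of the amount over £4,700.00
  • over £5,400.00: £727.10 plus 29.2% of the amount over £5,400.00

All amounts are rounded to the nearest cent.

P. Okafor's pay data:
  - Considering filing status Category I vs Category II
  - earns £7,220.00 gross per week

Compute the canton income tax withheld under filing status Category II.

£1,258.54

Canton Income Tax (Category II): taxable = £7,220.00
  £727.10 + 29.2% × (£7,220.00 − £5,400.00) = £727.10 + 29.2% × £1,820.00 = £1,258.54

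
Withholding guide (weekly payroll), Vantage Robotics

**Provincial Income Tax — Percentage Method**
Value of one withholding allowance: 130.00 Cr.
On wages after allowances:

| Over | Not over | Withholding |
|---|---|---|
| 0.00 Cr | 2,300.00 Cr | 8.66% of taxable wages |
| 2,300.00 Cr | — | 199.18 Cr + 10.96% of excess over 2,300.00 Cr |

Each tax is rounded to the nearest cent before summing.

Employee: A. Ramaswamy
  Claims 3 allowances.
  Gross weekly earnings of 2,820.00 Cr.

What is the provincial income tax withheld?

Provincial Income Tax: taxable = 2,820.00 Cr − 3×130.00 Cr = 2,430.00 Cr
  199.18 Cr + 10.96% × (2,430.00 Cr − 2,300.00 Cr) = 199.18 Cr + 10.96% × 130.00 Cr = 213.43 Cr

213.43 Cr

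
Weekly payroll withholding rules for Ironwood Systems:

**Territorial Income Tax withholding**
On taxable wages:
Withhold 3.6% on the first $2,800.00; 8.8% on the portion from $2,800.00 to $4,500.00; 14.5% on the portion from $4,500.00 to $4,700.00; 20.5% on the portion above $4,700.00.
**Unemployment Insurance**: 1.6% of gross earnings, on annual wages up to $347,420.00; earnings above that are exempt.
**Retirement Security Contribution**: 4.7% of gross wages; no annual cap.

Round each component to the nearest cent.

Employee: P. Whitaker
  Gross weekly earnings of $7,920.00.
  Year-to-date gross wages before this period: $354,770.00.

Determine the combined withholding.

$1,311.74

Territorial Income Tax: taxable = $7,920.00
  $279.40 + 20.5% × ($7,920.00 − $4,700.00) = $279.40 + 20.5% × $3,220.00 = $939.50
Unemployment Insurance: YTD $354,770.00 ≥ cap $347,420.00 → $0.00
Retirement Security Contribution: 4.7% × $7,920.00 = $372.24
Total: $939.50 + $0.00 + $372.24 = $1,311.74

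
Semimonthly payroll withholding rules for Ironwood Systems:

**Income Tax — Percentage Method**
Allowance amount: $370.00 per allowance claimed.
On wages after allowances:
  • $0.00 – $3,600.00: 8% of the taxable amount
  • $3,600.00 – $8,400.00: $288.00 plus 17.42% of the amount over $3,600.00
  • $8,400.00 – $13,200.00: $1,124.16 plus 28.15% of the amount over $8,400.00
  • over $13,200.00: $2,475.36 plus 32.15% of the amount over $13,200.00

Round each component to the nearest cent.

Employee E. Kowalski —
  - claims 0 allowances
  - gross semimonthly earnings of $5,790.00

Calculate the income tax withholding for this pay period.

Income Tax: taxable = $5,790.00
  $288.00 + 17.42% × ($5,790.00 − $3,600.00) = $288.00 + 17.42% × $2,190.00 = $669.50

$669.50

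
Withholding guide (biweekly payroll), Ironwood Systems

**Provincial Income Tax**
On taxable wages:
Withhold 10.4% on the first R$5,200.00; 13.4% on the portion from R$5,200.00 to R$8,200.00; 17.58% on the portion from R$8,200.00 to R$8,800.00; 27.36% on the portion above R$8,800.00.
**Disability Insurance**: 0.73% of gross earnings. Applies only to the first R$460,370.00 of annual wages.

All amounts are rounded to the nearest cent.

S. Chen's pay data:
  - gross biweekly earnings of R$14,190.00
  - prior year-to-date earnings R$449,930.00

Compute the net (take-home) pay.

Provincial Income Tax: taxable = R$14,190.00
  R$1,048.28 + 27.36% × (R$14,190.00 − R$8,800.00) = R$1,048.28 + 27.36% × R$5,390.00 = R$2,522.98
Disability Insurance: cap R$460,370.00 − YTD R$449,930.00 = R$10,440.00 subject; 0.73% × R$10,440.00 = R$76.21
Total withheld: R$2,522.98 + R$76.21 = R$2,599.19
Net pay: R$14,190.00 − R$2,599.19 = R$11,590.81

R$11,590.81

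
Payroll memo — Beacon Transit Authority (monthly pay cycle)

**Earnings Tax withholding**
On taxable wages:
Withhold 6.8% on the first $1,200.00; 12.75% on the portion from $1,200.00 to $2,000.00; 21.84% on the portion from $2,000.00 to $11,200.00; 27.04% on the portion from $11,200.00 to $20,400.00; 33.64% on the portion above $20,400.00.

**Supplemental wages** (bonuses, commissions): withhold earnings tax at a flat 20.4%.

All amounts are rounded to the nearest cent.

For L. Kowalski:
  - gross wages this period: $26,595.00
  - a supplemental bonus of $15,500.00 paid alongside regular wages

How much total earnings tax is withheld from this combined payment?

Earnings Tax: taxable = $26,595.00
  $4,680.56 + 33.64% × ($26,595.00 − $20,400.00) = $4,680.56 + 33.64% × $6,195.00 = $6,764.56
Supplemental (20.4% flat on bonus): 20.4% × $15,500.00 = $3,162.00
Total earnings tax: $6,764.56 + $3,162.00 = $9,926.56

$9,926.56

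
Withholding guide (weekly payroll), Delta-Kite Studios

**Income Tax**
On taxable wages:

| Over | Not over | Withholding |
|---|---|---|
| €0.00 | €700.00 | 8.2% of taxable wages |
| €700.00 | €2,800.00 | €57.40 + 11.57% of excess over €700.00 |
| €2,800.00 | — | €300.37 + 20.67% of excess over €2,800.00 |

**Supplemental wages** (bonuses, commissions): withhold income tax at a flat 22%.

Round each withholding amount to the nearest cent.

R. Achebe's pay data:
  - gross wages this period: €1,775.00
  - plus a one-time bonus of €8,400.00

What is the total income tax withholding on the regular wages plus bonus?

€2,029.78

Income Tax: taxable = €1,775.00
  €57.40 + 11.57% × (€1,775.00 − €700.00) = €57.40 + 11.57% × €1,075.00 = €181.78
Supplemental (22% flat on bonus): 22% × €8,400.00 = €1,848.00
Total income tax: €181.78 + €1,848.00 = €2,029.78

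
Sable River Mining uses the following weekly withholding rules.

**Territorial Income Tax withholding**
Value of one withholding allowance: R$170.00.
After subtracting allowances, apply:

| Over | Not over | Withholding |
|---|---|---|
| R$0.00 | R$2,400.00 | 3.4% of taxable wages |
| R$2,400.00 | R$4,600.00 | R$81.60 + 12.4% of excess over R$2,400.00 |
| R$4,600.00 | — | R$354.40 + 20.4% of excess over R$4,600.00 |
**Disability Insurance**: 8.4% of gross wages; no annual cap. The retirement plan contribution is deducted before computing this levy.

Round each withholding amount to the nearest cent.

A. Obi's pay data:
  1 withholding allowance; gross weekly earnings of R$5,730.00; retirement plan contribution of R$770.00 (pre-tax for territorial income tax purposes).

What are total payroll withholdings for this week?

R$809.80

Territorial Income Tax: taxable = R$5,730.00 − R$770.00 − 1×R$170.00 = R$4,790.00
  R$354.40 + 20.4% × (R$4,790.00 − R$4,600.00) = R$354.40 + 20.4% × R$190.00 = R$393.16
Disability Insurance: 8.4% × R$4,960.00 = R$416.64
Total: R$393.16 + R$416.64 = R$809.80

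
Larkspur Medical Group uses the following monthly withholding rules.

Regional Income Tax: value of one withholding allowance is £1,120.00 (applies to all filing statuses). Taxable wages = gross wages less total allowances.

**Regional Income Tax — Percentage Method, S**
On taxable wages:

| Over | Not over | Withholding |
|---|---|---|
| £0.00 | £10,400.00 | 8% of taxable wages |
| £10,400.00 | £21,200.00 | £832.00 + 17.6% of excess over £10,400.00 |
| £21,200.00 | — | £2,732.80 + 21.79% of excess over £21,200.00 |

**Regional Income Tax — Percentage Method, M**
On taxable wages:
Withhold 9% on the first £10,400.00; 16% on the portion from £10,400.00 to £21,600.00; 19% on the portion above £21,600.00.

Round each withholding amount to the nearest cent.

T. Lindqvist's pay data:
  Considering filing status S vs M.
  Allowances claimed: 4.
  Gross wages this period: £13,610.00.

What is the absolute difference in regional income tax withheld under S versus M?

£91.30

Regional Income Tax (S): taxable = £13,610.00 − 4×£1,120.00 = £9,130.00
  8% × £9,130.00 = £730.40
Regional Income Tax (M): taxable = £13,610.00 − 4×£1,120.00 = £9,130.00
  9% × £9,130.00 = £821.70
Difference: |£730.40 − £821.70| = £91.30 (higher under M)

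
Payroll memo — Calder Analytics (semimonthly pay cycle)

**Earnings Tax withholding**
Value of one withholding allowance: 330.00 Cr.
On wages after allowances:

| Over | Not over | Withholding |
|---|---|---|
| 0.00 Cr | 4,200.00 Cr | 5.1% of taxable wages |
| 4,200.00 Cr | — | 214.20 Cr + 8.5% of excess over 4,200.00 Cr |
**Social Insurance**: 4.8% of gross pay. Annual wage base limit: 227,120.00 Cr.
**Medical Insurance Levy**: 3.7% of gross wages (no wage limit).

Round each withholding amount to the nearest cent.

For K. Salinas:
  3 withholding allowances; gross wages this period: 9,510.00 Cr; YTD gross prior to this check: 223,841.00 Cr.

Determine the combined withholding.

1,090.66 Cr

Earnings Tax: taxable = 9,510.00 Cr − 3×330.00 Cr = 8,520.00 Cr
  214.20 Cr + 8.5% × (8,520.00 Cr − 4,200.00 Cr) = 214.20 Cr + 8.5% × 4,320.00 Cr = 581.40 Cr
Social Insurance: cap 227,120.00 Cr − YTD 223,841.00 Cr = 3,279.00 Cr subject; 4.8% × 3,279.00 Cr = 157.39 Cr
Medical Insurance Levy: 3.7% × 9,510.00 Cr = 351.87 Cr
Total: 581.40 Cr + 157.39 Cr + 351.87 Cr = 1,090.66 Cr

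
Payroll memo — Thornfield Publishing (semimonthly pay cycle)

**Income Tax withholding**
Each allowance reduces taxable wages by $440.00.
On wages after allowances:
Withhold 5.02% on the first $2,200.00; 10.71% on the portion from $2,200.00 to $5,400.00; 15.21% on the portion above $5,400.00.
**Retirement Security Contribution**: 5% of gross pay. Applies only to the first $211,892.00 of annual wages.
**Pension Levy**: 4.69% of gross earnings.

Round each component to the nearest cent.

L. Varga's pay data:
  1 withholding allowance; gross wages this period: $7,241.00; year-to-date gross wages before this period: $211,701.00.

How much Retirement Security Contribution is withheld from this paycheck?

Retirement Security Contribution: cap $211,892.00 − YTD $211,701.00 = $191.00 subject; 5% × $191.00 = $9.55

$9.55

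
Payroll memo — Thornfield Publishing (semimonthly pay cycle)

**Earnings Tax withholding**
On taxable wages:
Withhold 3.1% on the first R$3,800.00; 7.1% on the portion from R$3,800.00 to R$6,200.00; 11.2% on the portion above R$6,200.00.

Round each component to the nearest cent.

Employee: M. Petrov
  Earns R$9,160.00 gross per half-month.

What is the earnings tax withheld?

Earnings Tax: taxable = R$9,160.00
  R$288.20 + 11.2% × (R$9,160.00 − R$6,200.00) = R$288.20 + 11.2% × R$2,960.00 = R$619.72

R$619.72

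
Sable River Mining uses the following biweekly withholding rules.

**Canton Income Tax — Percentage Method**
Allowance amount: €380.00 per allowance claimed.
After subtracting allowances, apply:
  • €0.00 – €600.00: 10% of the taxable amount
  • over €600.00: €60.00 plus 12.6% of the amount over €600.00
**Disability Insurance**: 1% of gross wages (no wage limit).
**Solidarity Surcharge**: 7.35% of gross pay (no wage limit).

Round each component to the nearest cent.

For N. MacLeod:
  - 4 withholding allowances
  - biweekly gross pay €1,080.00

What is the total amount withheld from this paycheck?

Canton Income Tax: taxable = €1,080.00 − 4×€380.00 = €-440.00
  Taxable ≤ 0 → €0.00
Disability Insurance: 1% × €1,080.00 = €10.80
Solidarity Surcharge: 7.35% × €1,080.00 = €79.38
Total: €0.00 + €10.80 + €79.38 = €90.18

€90.18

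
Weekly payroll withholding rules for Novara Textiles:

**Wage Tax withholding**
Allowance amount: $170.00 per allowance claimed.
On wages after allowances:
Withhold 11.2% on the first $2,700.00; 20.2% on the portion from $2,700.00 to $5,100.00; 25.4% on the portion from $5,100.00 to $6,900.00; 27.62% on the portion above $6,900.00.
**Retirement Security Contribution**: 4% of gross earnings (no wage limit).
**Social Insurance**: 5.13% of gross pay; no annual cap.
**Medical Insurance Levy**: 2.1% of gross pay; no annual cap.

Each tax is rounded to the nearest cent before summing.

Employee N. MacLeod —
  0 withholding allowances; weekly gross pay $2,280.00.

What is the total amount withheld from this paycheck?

Wage Tax: taxable = $2,280.00
  11.2% × $2,280.00 = $255.36
Retirement Security Contribution: 4% × $2,280.00 = $91.20
Social Insurance: 5.13% × $2,280.00 = $116.96
Medical Insurance Levy: 2.1% × $2,280.00 = $47.88
Total: $255.36 + $91.20 + $116.96 + $47.88 = $511.40

$511.40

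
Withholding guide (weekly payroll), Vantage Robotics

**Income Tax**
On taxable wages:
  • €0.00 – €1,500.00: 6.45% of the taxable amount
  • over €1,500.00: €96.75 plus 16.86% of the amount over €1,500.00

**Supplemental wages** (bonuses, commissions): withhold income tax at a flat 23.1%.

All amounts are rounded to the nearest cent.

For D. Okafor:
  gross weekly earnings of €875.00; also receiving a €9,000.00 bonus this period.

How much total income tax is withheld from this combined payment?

€2,135.44

Income Tax: taxable = €875.00
  6.45% × €875.00 = €56.44
Supplemental (23.1% flat on bonus): 23.1% × €9,000.00 = €2,079.00
Total income tax: €56.44 + €2,079.00 = €2,135.44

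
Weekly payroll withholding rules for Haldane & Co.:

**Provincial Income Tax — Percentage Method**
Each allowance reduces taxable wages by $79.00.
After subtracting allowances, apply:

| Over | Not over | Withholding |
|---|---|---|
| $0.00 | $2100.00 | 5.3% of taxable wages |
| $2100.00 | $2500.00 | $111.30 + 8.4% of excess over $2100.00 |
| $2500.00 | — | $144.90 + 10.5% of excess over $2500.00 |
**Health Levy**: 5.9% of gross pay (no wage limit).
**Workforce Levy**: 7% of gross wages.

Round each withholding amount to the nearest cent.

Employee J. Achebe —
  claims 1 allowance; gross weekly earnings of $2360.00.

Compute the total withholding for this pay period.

$430.94

Provincial Income Tax: taxable = $2360.00 − 1×$79.00 = $2281.00
  $111.30 + 8.4% × ($2281.00 − $2100.00) = $111.30 + 8.4% × $181.00 = $126.50
Health Levy: 5.9% × $2360.00 = $139.24
Workforce Levy: 7% × $2360.00 = $165.20
Total: $126.50 + $139.24 + $165.20 = $430.94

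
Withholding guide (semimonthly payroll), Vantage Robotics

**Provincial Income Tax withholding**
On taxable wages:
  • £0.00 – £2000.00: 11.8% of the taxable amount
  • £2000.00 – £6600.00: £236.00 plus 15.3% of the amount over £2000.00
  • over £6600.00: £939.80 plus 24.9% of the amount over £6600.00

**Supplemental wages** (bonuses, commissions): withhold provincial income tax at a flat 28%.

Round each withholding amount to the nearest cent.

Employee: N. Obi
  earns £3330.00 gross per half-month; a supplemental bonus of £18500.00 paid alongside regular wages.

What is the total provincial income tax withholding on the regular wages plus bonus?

£5619.49

Provincial Income Tax: taxable = £3330.00
  £236.00 + 15.3% × (£3330.00 − £2000.00) = £236.00 + 15.3% × £1330.00 = £439.49
Supplemental (28% flat on bonus): 28% × £18500.00 = £5180.00
Total provincial income tax: £439.49 + £5180.00 = £5619.49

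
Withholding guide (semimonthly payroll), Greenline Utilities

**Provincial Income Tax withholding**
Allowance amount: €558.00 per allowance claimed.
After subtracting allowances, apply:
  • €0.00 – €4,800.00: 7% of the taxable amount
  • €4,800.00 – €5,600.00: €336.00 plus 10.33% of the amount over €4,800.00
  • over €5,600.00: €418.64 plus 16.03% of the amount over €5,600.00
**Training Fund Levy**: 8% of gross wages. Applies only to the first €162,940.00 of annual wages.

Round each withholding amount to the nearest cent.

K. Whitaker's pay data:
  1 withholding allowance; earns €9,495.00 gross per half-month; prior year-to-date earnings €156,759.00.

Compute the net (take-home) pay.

€8,046.96

Provincial Income Tax: taxable = €9,495.00 − 1×€558.00 = €8,937.00
  €418.64 + 16.03% × (€8,937.00 − €5,600.00) = €418.64 + 16.03% × €3,337.00 = €953.56
Training Fund Levy: cap €162,940.00 − YTD €156,759.00 = €6,181.00 subject; 8% × €6,181.00 = €494.48
Total withheld: €953.56 + €494.48 = €1,448.04
Net pay: €9,495.00 − €1,448.04 = €8,046.96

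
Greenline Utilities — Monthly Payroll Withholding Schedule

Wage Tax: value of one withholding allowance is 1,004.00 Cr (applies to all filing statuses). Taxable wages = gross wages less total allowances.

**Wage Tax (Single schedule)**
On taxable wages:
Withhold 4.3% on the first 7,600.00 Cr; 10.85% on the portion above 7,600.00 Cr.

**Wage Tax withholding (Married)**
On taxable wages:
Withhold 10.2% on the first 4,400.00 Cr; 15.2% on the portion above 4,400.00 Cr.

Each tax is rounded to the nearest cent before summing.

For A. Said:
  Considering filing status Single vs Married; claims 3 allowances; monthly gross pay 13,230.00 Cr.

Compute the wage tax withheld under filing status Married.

Wage Tax (Married): taxable = 13,230.00 Cr − 3×1,004.00 Cr = 10,218.00 Cr
  448.80 Cr + 15.2% × (10,218.00 Cr − 4,400.00 Cr) = 448.80 Cr + 15.2% × 5,818.00 Cr = 1,333.14 Cr

1,333.14 Cr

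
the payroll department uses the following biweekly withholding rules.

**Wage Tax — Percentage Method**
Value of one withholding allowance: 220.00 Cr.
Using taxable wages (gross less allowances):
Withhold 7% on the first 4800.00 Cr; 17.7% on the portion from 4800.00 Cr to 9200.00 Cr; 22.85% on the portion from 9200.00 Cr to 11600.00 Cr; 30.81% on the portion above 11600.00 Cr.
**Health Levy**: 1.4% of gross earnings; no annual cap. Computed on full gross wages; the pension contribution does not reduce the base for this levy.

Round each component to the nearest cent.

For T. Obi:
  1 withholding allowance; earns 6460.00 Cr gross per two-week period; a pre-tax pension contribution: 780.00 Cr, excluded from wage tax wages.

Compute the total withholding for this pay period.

543.26 Cr

Wage Tax: taxable = 6460.00 Cr − 780.00 Cr − 1×220.00 Cr = 5460.00 Cr
  336.00 Cr + 17.7% × (5460.00 Cr − 4800.00 Cr) = 336.00 Cr + 17.7% × 660.00 Cr = 452.82 Cr
Health Levy: 1.4% × 6460.00 Cr = 90.44 Cr
Total: 452.82 Cr + 90.44 Cr = 543.26 Cr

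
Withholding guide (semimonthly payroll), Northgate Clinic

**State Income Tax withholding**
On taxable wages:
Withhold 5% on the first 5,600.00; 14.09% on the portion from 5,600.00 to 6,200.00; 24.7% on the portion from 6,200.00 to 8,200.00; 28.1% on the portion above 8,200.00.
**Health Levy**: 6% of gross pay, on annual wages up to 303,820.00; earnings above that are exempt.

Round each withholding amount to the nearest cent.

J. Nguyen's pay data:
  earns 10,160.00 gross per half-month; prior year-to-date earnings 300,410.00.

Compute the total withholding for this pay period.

1,613.90

State Income Tax: taxable = 10,160.00
  858.54 + 28.1% × (10,160.00 − 8,200.00) = 858.54 + 28.1% × 1,960.00 = 1,409.30
Health Levy: cap 303,820.00 − YTD 300,410.00 = 3,410.00 subject; 6% × 3,410.00 = 204.60
Total: 1,409.30 + 204.60 = 1,613.90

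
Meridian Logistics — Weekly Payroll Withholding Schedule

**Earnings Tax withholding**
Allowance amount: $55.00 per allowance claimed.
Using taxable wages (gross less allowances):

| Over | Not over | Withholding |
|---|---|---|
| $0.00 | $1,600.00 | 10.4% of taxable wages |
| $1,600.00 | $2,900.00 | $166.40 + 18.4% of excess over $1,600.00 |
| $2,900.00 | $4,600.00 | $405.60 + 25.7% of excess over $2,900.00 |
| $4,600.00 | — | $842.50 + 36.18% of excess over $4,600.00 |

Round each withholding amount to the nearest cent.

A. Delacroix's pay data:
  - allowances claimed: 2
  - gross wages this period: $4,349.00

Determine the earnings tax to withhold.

$749.72

Earnings Tax: taxable = $4,349.00 − 2×$55.00 = $4,239.00
  $405.60 + 25.7% × ($4,239.00 − $2,900.00) = $405.60 + 25.7% × $1,339.00 = $749.72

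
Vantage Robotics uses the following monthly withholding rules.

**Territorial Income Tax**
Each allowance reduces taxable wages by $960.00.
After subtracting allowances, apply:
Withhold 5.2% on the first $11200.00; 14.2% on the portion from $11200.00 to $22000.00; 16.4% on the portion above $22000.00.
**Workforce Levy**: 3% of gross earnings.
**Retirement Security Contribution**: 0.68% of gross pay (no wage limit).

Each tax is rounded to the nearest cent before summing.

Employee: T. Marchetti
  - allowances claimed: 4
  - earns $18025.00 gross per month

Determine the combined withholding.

Territorial Income Tax: taxable = $18025.00 − 4×$960.00 = $14185.00
  $582.40 + 14.2% × ($14185.00 − $11200.00) = $582.40 + 14.2% × $2985.00 = $1006.27
Workforce Levy: 3% × $18025.00 = $540.75
Retirement Security Contribution: 0.68% × $18025.00 = $122.57
Total: $1006.27 + $540.75 + $122.57 = $1669.59

$1669.59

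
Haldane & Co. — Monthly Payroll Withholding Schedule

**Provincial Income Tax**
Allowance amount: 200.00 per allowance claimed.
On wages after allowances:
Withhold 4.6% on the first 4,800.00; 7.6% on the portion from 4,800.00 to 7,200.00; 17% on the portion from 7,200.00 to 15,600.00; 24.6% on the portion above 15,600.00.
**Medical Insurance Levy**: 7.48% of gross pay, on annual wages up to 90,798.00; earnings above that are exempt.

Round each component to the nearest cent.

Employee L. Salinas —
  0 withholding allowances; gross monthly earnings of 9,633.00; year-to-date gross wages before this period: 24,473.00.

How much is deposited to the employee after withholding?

Provincial Income Tax: taxable = 9,633.00
  403.20 + 17% × (9,633.00 − 7,200.00) = 403.20 + 17% × 2,433.00 = 816.81
Medical Insurance Levy: 7.48% × 9,633.00 = 720.55
Total withheld: 816.81 + 720.55 = 1,537.36
Net pay: 9,633.00 − 1,537.36 = 8,095.64

8,095.64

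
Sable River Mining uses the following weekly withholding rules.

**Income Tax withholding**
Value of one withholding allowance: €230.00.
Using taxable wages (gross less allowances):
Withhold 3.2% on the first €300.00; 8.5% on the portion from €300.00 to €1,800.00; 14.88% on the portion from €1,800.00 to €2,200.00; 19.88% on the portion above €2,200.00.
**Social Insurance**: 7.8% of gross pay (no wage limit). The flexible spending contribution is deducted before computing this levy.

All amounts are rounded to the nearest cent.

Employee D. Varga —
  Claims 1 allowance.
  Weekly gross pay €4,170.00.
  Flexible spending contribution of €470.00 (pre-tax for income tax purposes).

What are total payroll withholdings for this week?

€737.70

Income Tax: taxable = €4,170.00 − €470.00 − 1×€230.00 = €3,470.00
  €196.62 + 19.88% × (€3,470.00 − €2,200.00) = €196.62 + 19.88% × €1,270.00 = €449.10
Social Insurance: 7.8% × €3,700.00 = €288.60
Total: €449.10 + €288.60 = €737.70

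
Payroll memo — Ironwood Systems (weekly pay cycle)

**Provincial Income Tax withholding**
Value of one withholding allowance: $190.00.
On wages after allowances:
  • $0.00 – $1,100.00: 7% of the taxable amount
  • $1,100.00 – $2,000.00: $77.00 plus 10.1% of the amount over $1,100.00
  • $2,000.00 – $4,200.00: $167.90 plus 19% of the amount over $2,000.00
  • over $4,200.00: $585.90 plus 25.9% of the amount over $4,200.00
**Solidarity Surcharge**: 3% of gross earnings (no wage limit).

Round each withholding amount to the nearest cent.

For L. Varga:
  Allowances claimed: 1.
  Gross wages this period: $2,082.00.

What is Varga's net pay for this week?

$1,862.55

Provincial Income Tax: taxable = $2,082.00 − 1×$190.00 = $1,892.00
  $77.00 + 10.1% × ($1,892.00 − $1,100.00) = $77.00 + 10.1% × $792.00 = $156.99
Solidarity Surcharge: 3% × $2,082.00 = $62.46
Total withheld: $156.99 + $62.46 = $219.45
Net pay: $2,082.00 − $219.45 = $1,862.55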